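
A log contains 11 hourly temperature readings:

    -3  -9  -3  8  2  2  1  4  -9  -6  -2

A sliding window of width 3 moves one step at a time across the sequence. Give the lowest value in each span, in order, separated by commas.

-9, -9, -3, 2, 1, 1, -9, -9, -9

Sliding a size-3 window across the 11 values:
[-3, -9, -3] → min -9
[-9, -3, 8] → min -9
[-3, 8, 2] → min -3
[8, 2, 2] → min 2
[2, 2, 1] → min 1
[2, 1, 4] → min 1
[1, 4, -9] → min -9
[4, -9, -6] → min -9
[-9, -6, -2] → min -9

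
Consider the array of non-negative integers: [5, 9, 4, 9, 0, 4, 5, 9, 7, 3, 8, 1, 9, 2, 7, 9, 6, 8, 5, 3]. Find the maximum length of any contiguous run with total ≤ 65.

[5] sum 5 len 1
[5, 9] sum 14 len 2
[5, 9, 4] sum 18 len 3
[5, 9, 4, 9] sum 27 len 4
[5, 9, 4, 9, 0] sum 27 len 5
[5, 9, 4, 9, 0, 4] sum 31 len 6
[5, 9, 4, 9, 0, 4, 5] sum 36 len 7
[5, 9, 4, 9, 0, 4, 5, 9] sum 45 len 8
[5, 9, 4, 9, 0, 4, 5, 9, 7] sum 52 len 9
[5, 9, 4, 9, 0, 4, 5, 9, 7, 3] sum 55 len 10
[5, 9, 4, 9, 0, 4, 5, 9, 7, 3, 8] sum 63 len 11
[5, 9, 4, 9, 0, 4, 5, 9, 7, 3, 8, 1] sum 64 len 12
[4, 9, 0, 4, 5, 9, 7, 3, 8, 1, 9] sum 59 len 11
[4, 9, 0, 4, 5, 9, 7, 3, 8, 1, 9, 2] sum 61 len 12
[9, 0, 4, 5, 9, 7, 3, 8, 1, 9, 2, 7] sum 64 len 12
[0, 4, 5, 9, 7, 3, 8, 1, 9, 2, 7, 9] sum 64 len 12
[9, 7, 3, 8, 1, 9, 2, 7, 9, 6] sum 61 len 10
[7, 3, 8, 1, 9, 2, 7, 9, 6, 8] sum 60 len 10
[7, 3, 8, 1, 9, 2, 7, 9, 6, 8, 5] sum 65 len 11
[3, 8, 1, 9, 2, 7, 9, 6, 8, 5, 3] sum 61 len 11
Longest length seen: 12.

12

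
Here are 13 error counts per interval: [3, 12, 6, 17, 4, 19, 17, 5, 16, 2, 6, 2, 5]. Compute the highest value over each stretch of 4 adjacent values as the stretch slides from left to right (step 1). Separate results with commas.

(3, 12, 6, 17) → max 17
(12, 6, 17, 4) → max 17
(6, 17, 4, 19) → max 19
(17, 4, 19, 17) → max 19
(4, 19, 17, 5) → max 19
(19, 17, 5, 16) → max 19
(17, 5, 16, 2) → max 17
(5, 16, 2, 6) → max 16
(16, 2, 6, 2) → max 16
(2, 6, 2, 5) → max 6

17, 17, 19, 19, 19, 19, 17, 16, 16, 6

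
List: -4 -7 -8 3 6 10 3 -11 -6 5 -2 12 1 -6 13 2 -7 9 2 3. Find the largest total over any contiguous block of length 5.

22

(-4, -7, -8, 3, 6) → sum -10
(-7, -8, 3, 6, 10) → sum 4
(-8, 3, 6, 10, 3) → sum 14
(3, 6, 10, 3, -11) → sum 11
(6, 10, 3, -11, -6) → sum 2
(10, 3, -11, -6, 5) → sum 1
(3, -11, -6, 5, -2) → sum -11
(-11, -6, 5, -2, 12) → sum -2
(-6, 5, -2, 12, 1) → sum 10
(5, -2, 12, 1, -6) → sum 10
(-2, 12, 1, -6, 13) → sum 18
(12, 1, -6, 13, 2) → sum 22
(1, -6, 13, 2, -7) → sum 3
(-6, 13, 2, -7, 9) → sum 11
(13, 2, -7, 9, 2) → sum 19
(2, -7, 9, 2, 3) → sum 9
Largest of these is 22.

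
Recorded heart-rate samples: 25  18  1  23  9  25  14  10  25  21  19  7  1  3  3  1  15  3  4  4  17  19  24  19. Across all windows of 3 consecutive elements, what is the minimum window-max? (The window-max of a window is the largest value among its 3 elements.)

3

(25, 18, 1) → max 25
(18, 1, 23) → max 23
(1, 23, 9) → max 23
(23, 9, 25) → max 25
(9, 25, 14) → max 25
(25, 14, 10) → max 25
(14, 10, 25) → max 25
(10, 25, 21) → max 25
(25, 21, 19) → max 25
(21, 19, 7) → max 21
(19, 7, 1) → max 19
(7, 1, 3) → max 7
(1, 3, 3) → max 3
(3, 3, 1) → max 3
(3, 1, 15) → max 15
(1, 15, 3) → max 15
(15, 3, 4) → max 15
(3, 4, 4) → max 4
(4, 4, 17) → max 17
(4, 17, 19) → max 19
(17, 19, 24) → max 24
(19, 24, 19) → max 24
Minimum of these is 3.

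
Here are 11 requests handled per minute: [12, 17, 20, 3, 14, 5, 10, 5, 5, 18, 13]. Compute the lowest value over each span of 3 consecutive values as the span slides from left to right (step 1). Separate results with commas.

12 17 20 → min 12
17 20 3 → min 3
20 3 14 → min 3
3 14 5 → min 3
14 5 10 → min 5
5 10 5 → min 5
10 5 5 → min 5
5 5 18 → min 5
5 18 13 → min 5

12, 3, 3, 3, 5, 5, 5, 5, 5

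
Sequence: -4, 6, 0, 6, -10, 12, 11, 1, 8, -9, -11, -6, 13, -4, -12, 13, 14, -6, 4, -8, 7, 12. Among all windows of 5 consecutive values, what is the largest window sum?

24

(-4, 6, 0, 6, -10) → sum -2
(6, 0, 6, -10, 12) → sum 14
(0, 6, -10, 12, 11) → sum 19
(6, -10, 12, 11, 1) → sum 20
(-10, 12, 11, 1, 8) → sum 22
(12, 11, 1, 8, -9) → sum 23
(11, 1, 8, -9, -11) → sum 0
(1, 8, -9, -11, -6) → sum -17
(8, -9, -11, -6, 13) → sum -5
(-9, -11, -6, 13, -4) → sum -17
(-11, -6, 13, -4, -12) → sum -20
(-6, 13, -4, -12, 13) → sum 4
(13, -4, -12, 13, 14) → sum 24
(-4, -12, 13, 14, -6) → sum 5
(-12, 13, 14, -6, 4) → sum 13
(13, 14, -6, 4, -8) → sum 17
(14, -6, 4, -8, 7) → sum 11
(-6, 4, -8, 7, 12) → sum 9
Largest of these is 24.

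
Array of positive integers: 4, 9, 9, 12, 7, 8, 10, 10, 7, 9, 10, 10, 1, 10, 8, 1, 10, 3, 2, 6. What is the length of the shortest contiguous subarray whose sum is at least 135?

17

add 4: running sum 4 < 135
add 9: running sum 13 < 135
add 9: running sum 22 < 135
add 12: running sum 34 < 135
add 7: running sum 41 < 135
add 8: running sum 49 < 135
add 10: running sum 59 < 135
add 10: running sum 69 < 135
add 7: running sum 76 < 135
add 9: running sum 85 < 135
add 10: running sum 95 < 135
add 10: running sum 105 < 135
add 1: running sum 106 < 135
add 10: running sum 116 < 135
add 8: running sum 124 < 135
add 1: running sum 125 < 135
add 10: shortest ending here [4, 9, 9, 12, 7, 8, 10, 10, 7, 9, 10, 10, 1, 10, 8, 1, 10] sum 135, len 17
add 3: shortest ending here [4, 9, 9, 12, 7, 8, 10, 10, 7, 9, 10, 10, 1, 10, 8, 1, 10, 3] sum 138, len 18
add 2: shortest ending here [9, 9, 12, 7, 8, 10, 10, 7, 9, 10, 10, 1, 10, 8, 1, 10, 3, 2] sum 136, len 18
add 6: shortest ending here [9, 9, 12, 7, 8, 10, 10, 7, 9, 10, 10, 1, 10, 8, 1, 10, 3, 2, 6] sum 142, len 19
Shortest qualifying length: 17.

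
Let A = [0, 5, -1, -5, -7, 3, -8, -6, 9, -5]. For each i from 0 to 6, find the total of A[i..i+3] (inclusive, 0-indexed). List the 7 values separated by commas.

-1, -8, -10, -17, -18, -2, -10

Sliding a size-4 window across the 10 values:
(0, 5, -1, -5) → sum -1
(5, -1, -5, -7) → sum -8
(-1, -5, -7, 3) → sum -10
(-5, -7, 3, -8) → sum -17
(-7, 3, -8, -6) → sum -18
(3, -8, -6, 9) → sum -2
(-8, -6, 9, -5) → sum -10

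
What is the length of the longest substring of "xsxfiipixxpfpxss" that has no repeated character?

add x: [x] len 1
add s: [x, s] len 2
add x (repeat x, move left end past it): [s, x] len 2
add f: [s, x, f] len 3
add i: [s, x, f, i] len 4
add i (repeat i, move left end past it): [i] len 1
add p: [i, p] len 2
add i (repeat i, move left end past it): [p, i] len 2
add x: [p, i, x] len 3
add x (repeat x, move left end past it): [x] len 1
add p: [x, p] len 2
add f: [x, p, f] len 3
add p (repeat p, move left end past it): [f, p] len 2
add x: [f, p, x] len 3
add s: [f, p, x, s] len 4
add s (repeat s, move left end past it): [s] len 1
Longest all-distinct length: 4.

4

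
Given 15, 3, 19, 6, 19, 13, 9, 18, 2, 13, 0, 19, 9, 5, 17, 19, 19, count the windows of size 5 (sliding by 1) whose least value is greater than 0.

8

15 3 19 6 19 → min 3  > 0 ✓
3 19 6 19 13 → min 3  > 0 ✓
19 6 19 13 9 → min 6  > 0 ✓
6 19 13 9 18 → min 6  > 0 ✓
19 13 9 18 2 → min 2  > 0 ✓
13 9 18 2 13 → min 2  > 0 ✓
9 18 2 13 0 → min 0
18 2 13 0 19 → min 0
2 13 0 19 9 → min 0
13 0 19 9 5 → min 0
0 19 9 5 17 → min 0
19 9 5 17 19 → min 5  > 0 ✓
9 5 17 19 19 → min 5  > 0 ✓
8 windows satisfy the condition.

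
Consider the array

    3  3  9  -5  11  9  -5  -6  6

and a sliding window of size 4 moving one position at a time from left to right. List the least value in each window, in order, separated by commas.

-5, -5, -5, -5, -6, -6

3 3 9 -5 → min -5
3 9 -5 11 → min -5
9 -5 11 9 → min -5
-5 11 9 -5 → min -5
11 9 -5 -6 → min -6
9 -5 -6 6 → min -6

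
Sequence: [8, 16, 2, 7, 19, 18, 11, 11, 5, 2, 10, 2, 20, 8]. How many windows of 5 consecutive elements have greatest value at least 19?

8 16 2 7 19 → max 19  ≥ 19 ✓
16 2 7 19 18 → max 19  ≥ 19 ✓
2 7 19 18 11 → max 19  ≥ 19 ✓
7 19 18 11 11 → max 19  ≥ 19 ✓
19 18 11 11 5 → max 19  ≥ 19 ✓
18 11 11 5 2 → max 18
11 11 5 2 10 → max 11
11 5 2 10 2 → max 11
5 2 10 2 20 → max 20  ≥ 19 ✓
2 10 2 20 8 → max 20  ≥ 19 ✓
7 windows satisfy the condition.

7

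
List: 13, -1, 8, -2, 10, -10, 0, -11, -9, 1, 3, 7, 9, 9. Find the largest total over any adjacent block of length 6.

13 -1 8 -2 10 -10 → sum 18
-1 8 -2 10 -10 0 → sum 5
8 -2 10 -10 0 -11 → sum -5
-2 10 -10 0 -11 -9 → sum -22
10 -10 0 -11 -9 1 → sum -19
-10 0 -11 -9 1 3 → sum -26
0 -11 -9 1 3 7 → sum -9
-11 -9 1 3 7 9 → sum 0
-9 1 3 7 9 9 → sum 20
Largest of these is 20.

20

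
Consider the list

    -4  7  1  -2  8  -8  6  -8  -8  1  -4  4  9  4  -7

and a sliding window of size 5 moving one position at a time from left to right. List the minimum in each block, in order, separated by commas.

-4, -8, -8, -8, -8, -8, -8, -8, -8, -4, -7

(-4, 7, 1, -2, 8) → min -4
(7, 1, -2, 8, -8) → min -8
(1, -2, 8, -8, 6) → min -8
(-2, 8, -8, 6, -8) → min -8
(8, -8, 6, -8, -8) → min -8
(-8, 6, -8, -8, 1) → min -8
(6, -8, -8, 1, -4) → min -8
(-8, -8, 1, -4, 4) → min -8
(-8, 1, -4, 4, 9) → min -8
(1, -4, 4, 9, 4) → min -4
(-4, 4, 9, 4, -7) → min -7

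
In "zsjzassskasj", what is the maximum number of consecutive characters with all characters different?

[z] len 1
[z, s] len 2
[z, s, j] len 3
[s, j, z] len 3
[s, j, z, a] len 4
[j, z, a, s] len 4
[s] len 1
[s] len 1
[s, k] len 2
[s, k, a] len 3
[k, a, s] len 3
[k, a, s, j] len 4
Longest all-distinct length: 4.

4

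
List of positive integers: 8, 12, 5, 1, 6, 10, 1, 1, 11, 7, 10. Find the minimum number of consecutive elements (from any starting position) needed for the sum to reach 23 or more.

Extend right; whenever the sum reaches 23, record the length and shrink from the left:
add 8: running sum 8 < 23
add 12: running sum 20 < 23
add 5: shortest ending here [8, 12, 5] sum 25, len 3
add 1: shortest ending here [8, 12, 5, 1] sum 26, len 4
add 6: shortest ending here [12, 5, 1, 6] sum 24, len 4
add 10: shortest ending here [12, 5, 1, 6, 10] sum 34, len 5
add 1: shortest ending here [5, 1, 6, 10, 1] sum 23, len 5
add 1: shortest ending here [5, 1, 6, 10, 1, 1] sum 24, len 6
add 11: shortest ending here [10, 1, 1, 11] sum 23, len 4
add 7: shortest ending here [10, 1, 1, 11, 7] sum 30, len 5
add 10: shortest ending here [11, 7, 10] sum 28, len 3
Shortest qualifying length: 3.

3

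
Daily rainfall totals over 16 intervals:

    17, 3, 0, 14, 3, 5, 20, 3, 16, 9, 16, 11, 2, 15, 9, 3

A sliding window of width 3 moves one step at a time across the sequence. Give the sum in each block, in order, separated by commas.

20, 17, 17, 22, 28, 28, 39, 28, 41, 36, 29, 28, 26, 27

(17, 3, 0) → sum 20
(3, 0, 14) → sum 17
(0, 14, 3) → sum 17
(14, 3, 5) → sum 22
(3, 5, 20) → sum 28
(5, 20, 3) → sum 28
(20, 3, 16) → sum 39
(3, 16, 9) → sum 28
(16, 9, 16) → sum 41
(9, 16, 11) → sum 36
(16, 11, 2) → sum 29
(11, 2, 15) → sum 28
(2, 15, 9) → sum 26
(15, 9, 3) → sum 27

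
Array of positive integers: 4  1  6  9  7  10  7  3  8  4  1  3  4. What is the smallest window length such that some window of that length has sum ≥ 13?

add 4: running sum 4 < 13
add 1: running sum 5 < 13
add 6: running sum 11 < 13
add 9: shortest ending here [6, 9] sum 15, len 2
add 7: shortest ending here [9, 7] sum 16, len 2
add 10: shortest ending here [7, 10] sum 17, len 2
add 7: shortest ending here [10, 7] sum 17, len 2
add 3: shortest ending here [10, 7, 3] sum 20, len 3
add 8: shortest ending here [7, 3, 8] sum 18, len 3
add 4: shortest ending here [3, 8, 4] sum 15, len 3
add 1: shortest ending here [8, 4, 1] sum 13, len 3
add 3: shortest ending here [8, 4, 1, 3] sum 16, len 4
add 4: shortest ending here [8, 4, 1, 3, 4] sum 20, len 5
Shortest qualifying length: 2.

2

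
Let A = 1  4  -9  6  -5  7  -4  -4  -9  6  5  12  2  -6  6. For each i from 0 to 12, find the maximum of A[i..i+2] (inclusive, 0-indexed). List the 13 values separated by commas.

4, 6, 6, 7, 7, 7, -4, 6, 6, 12, 12, 12, 6

[1, 4, -9] → max 4
[4, -9, 6] → max 6
[-9, 6, -5] → max 6
[6, -5, 7] → max 7
[-5, 7, -4] → max 7
[7, -4, -4] → max 7
[-4, -4, -9] → max -4
[-4, -9, 6] → max 6
[-9, 6, 5] → max 6
[6, 5, 12] → max 12
[5, 12, 2] → max 12
[12, 2, -6] → max 12
[2, -6, 6] → max 6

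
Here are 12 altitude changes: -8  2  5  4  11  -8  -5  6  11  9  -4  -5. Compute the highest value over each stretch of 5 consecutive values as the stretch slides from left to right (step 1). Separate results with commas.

11, 11, 11, 11, 11, 11, 11, 11

-8 2 5 4 11 → max 11
2 5 4 11 -8 → max 11
5 4 11 -8 -5 → max 11
4 11 -8 -5 6 → max 11
11 -8 -5 6 11 → max 11
-8 -5 6 11 9 → max 11
-5 6 11 9 -4 → max 11
6 11 9 -4 -5 → max 11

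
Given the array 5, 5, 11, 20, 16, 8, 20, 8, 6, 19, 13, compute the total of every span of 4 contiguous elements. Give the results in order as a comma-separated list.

[5, 5, 11, 20] → sum 41
[5, 11, 20, 16] → sum 52
[11, 20, 16, 8] → sum 55
[20, 16, 8, 20] → sum 64
[16, 8, 20, 8] → sum 52
[8, 20, 8, 6] → sum 42
[20, 8, 6, 19] → sum 53
[8, 6, 19, 13] → sum 46

41, 52, 55, 64, 52, 42, 53, 46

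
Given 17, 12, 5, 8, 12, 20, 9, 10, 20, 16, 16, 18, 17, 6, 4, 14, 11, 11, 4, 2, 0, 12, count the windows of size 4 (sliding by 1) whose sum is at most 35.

(17, 12, 5, 8) → sum 42
(12, 5, 8, 12) → sum 37
(5, 8, 12, 20) → sum 45
(8, 12, 20, 9) → sum 49
(12, 20, 9, 10) → sum 51
(20, 9, 10, 20) → sum 59
(9, 10, 20, 16) → sum 55
(10, 20, 16, 16) → sum 62
(20, 16, 16, 18) → sum 70
(16, 16, 18, 17) → sum 67
(16, 18, 17, 6) → sum 57
(18, 17, 6, 4) → sum 45
(17, 6, 4, 14) → sum 41
(6, 4, 14, 11) → sum 35  ≤ 35 ✓
(4, 14, 11, 11) → sum 40
(14, 11, 11, 4) → sum 40
(11, 11, 4, 2) → sum 28  ≤ 35 ✓
(11, 4, 2, 0) → sum 17  ≤ 35 ✓
(4, 2, 0, 12) → sum 18  ≤ 35 ✓
4 windows satisfy the condition.

4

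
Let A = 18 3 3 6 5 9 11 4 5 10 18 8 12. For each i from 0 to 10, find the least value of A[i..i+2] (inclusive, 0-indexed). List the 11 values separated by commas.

3, 3, 3, 5, 5, 4, 4, 4, 5, 8, 8

Sliding a size-3 window across the 13 values:
[18, 3, 3] → min 3
[3, 3, 6] → min 3
[3, 6, 5] → min 3
[6, 5, 9] → min 5
[5, 9, 11] → min 5
[9, 11, 4] → min 4
[11, 4, 5] → min 4
[4, 5, 10] → min 4
[5, 10, 18] → min 5
[10, 18, 8] → min 8
[18, 8, 12] → min 8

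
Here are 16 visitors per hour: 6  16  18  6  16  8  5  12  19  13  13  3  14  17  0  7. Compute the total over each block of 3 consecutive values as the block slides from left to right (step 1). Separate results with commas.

6 16 18 → sum 40
16 18 6 → sum 40
18 6 16 → sum 40
6 16 8 → sum 30
16 8 5 → sum 29
8 5 12 → sum 25
5 12 19 → sum 36
12 19 13 → sum 44
19 13 13 → sum 45
13 13 3 → sum 29
13 3 14 → sum 30
3 14 17 → sum 34
14 17 0 → sum 31
17 0 7 → sum 24

40, 40, 40, 30, 29, 25, 36, 44, 45, 29, 30, 34, 31, 24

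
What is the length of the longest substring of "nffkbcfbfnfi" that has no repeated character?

4

[n] len 1
[n, f] len 2
[f] len 1
[f, k] len 2
[f, k, b] len 3
[f, k, b, c] len 4
[k, b, c, f] len 4
[c, f, b] len 3
[b, f] len 2
[b, f, n] len 3
[n, f] len 2
[n, f, i] len 3
Longest all-distinct length: 4.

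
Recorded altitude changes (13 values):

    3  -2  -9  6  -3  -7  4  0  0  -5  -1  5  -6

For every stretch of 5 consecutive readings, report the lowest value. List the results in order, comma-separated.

3 -2 -9 6 -3 → min -9
-2 -9 6 -3 -7 → min -9
-9 6 -3 -7 4 → min -9
6 -3 -7 4 0 → min -7
-3 -7 4 0 0 → min -7
-7 4 0 0 -5 → min -7
4 0 0 -5 -1 → min -5
0 0 -5 -1 5 → min -5
0 -5 -1 5 -6 → min -6

-9, -9, -9, -7, -7, -7, -5, -5, -6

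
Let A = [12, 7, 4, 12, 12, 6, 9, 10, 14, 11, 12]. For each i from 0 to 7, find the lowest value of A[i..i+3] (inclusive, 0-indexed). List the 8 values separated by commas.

12 7 4 12 → min 4
7 4 12 12 → min 4
4 12 12 6 → min 4
12 12 6 9 → min 6
12 6 9 10 → min 6
6 9 10 14 → min 6
9 10 14 11 → min 9
10 14 11 12 → min 10

4, 4, 4, 6, 6, 6, 9, 10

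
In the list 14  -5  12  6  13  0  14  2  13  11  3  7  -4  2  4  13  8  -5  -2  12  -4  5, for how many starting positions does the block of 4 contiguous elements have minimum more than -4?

(14, -5, 12, 6) → min -5
(-5, 12, 6, 13) → min -5
(12, 6, 13, 0) → min 0  > -4 ✓
(6, 13, 0, 14) → min 0  > -4 ✓
(13, 0, 14, 2) → min 0  > -4 ✓
(0, 14, 2, 13) → min 0  > -4 ✓
(14, 2, 13, 11) → min 2  > -4 ✓
(2, 13, 11, 3) → min 2  > -4 ✓
(13, 11, 3, 7) → min 3  > -4 ✓
(11, 3, 7, -4) → min -4
(3, 7, -4, 2) → min -4
(7, -4, 2, 4) → min -4
(-4, 2, 4, 13) → min -4
(2, 4, 13, 8) → min 2  > -4 ✓
(4, 13, 8, -5) → min -5
(13, 8, -5, -2) → min -5
(8, -5, -2, 12) → min -5
(-5, -2, 12, -4) → min -5
(-2, 12, -4, 5) → min -4
8 windows satisfy the condition.

8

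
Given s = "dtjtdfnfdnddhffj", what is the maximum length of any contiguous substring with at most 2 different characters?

4

[d] 1 distinct, len 1
[d, t] 2 distinct, len 2
[t, j] 2 distinct, len 2
[t, j, t] 2 distinct, len 3
[t, d] 2 distinct, len 2
[d, f] 2 distinct, len 2
[f, n] 2 distinct, len 2
[f, n, f] 2 distinct, len 3
[f, d] 2 distinct, len 2
[d, n] 2 distinct, len 2
[d, n, d] 2 distinct, len 3
[d, n, d, d] 2 distinct, len 4
[d, d, h] 2 distinct, len 3
[h, f] 2 distinct, len 2
[h, f, f] 2 distinct, len 3
[f, f, j] 2 distinct, len 3
Longest length with ≤2 distinct: 4.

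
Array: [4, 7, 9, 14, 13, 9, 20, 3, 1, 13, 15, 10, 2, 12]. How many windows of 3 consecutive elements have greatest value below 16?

9

(4, 7, 9) → max 9  < 16 ✓
(7, 9, 14) → max 14  < 16 ✓
(9, 14, 13) → max 14  < 16 ✓
(14, 13, 9) → max 14  < 16 ✓
(13, 9, 20) → max 20
(9, 20, 3) → max 20
(20, 3, 1) → max 20
(3, 1, 13) → max 13  < 16 ✓
(1, 13, 15) → max 15  < 16 ✓
(13, 15, 10) → max 15  < 16 ✓
(15, 10, 2) → max 15  < 16 ✓
(10, 2, 12) → max 12  < 16 ✓
9 windows satisfy the condition.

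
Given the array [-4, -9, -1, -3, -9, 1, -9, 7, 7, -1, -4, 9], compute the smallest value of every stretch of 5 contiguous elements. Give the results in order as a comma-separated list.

-9, -9, -9, -9, -9, -9, -9, -4

[-4, -9, -1, -3, -9] → min -9
[-9, -1, -3, -9, 1] → min -9
[-1, -3, -9, 1, -9] → min -9
[-3, -9, 1, -9, 7] → min -9
[-9, 1, -9, 7, 7] → min -9
[1, -9, 7, 7, -1] → min -9
[-9, 7, 7, -1, -4] → min -9
[7, 7, -1, -4, 9] → min -4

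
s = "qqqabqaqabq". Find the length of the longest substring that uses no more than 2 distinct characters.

4

Extend right; when distinct count exceeds 2, shrink from the left:
add q: window [q] (1 distinct), len 1
add q: window [q, q] (1 distinct), len 2
add q: window [q, q, q] (1 distinct), len 3
add a: window [q, q, q, a] (2 distinct), len 4
add b: window [a, b] (2 distinct), len 2
add q: window [b, q] (2 distinct), len 2
add a: window [q, a] (2 distinct), len 2
add q: window [q, a, q] (2 distinct), len 3
add a: window [q, a, q, a] (2 distinct), len 4
add b: window [a, b] (2 distinct), len 2
add q: window [b, q] (2 distinct), len 2
Longest length with ≤2 distinct: 4.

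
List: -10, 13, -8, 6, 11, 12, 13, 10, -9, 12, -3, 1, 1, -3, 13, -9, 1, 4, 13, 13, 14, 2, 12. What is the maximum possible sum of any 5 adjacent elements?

(-10, 13, -8, 6, 11) → sum 12
(13, -8, 6, 11, 12) → sum 34
(-8, 6, 11, 12, 13) → sum 34
(6, 11, 12, 13, 10) → sum 52
(11, 12, 13, 10, -9) → sum 37
(12, 13, 10, -9, 12) → sum 38
(13, 10, -9, 12, -3) → sum 23
(10, -9, 12, -3, 1) → sum 11
(-9, 12, -3, 1, 1) → sum 2
(12, -3, 1, 1, -3) → sum 8
(-3, 1, 1, -3, 13) → sum 9
(1, 1, -3, 13, -9) → sum 3
(1, -3, 13, -9, 1) → sum 3
(-3, 13, -9, 1, 4) → sum 6
(13, -9, 1, 4, 13) → sum 22
(-9, 1, 4, 13, 13) → sum 22
(1, 4, 13, 13, 14) → sum 45
(4, 13, 13, 14, 2) → sum 46
(13, 13, 14, 2, 12) → sum 54
Maximum of these is 54.

54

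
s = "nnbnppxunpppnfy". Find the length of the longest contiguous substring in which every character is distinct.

4

[n] len 1
[n] len 1
[n, b] len 2
[b, n] len 2
[b, n, p] len 3
[p] len 1
[p, x] len 2
[p, x, u] len 3
[p, x, u, n] len 4
[x, u, n, p] len 4
[p] len 1
[p] len 1
[p, n] len 2
[p, n, f] len 3
[p, n, f, y] len 4
Longest all-distinct length: 4.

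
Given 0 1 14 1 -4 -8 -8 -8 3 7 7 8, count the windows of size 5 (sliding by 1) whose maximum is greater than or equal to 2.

0 1 14 1 -4 → max 14  ≥ 2 ✓
1 14 1 -4 -8 → max 14  ≥ 2 ✓
14 1 -4 -8 -8 → max 14  ≥ 2 ✓
1 -4 -8 -8 -8 → max 1
-4 -8 -8 -8 3 → max 3  ≥ 2 ✓
-8 -8 -8 3 7 → max 7  ≥ 2 ✓
-8 -8 3 7 7 → max 7  ≥ 2 ✓
-8 3 7 7 8 → max 8  ≥ 2 ✓
7 windows satisfy the condition.

7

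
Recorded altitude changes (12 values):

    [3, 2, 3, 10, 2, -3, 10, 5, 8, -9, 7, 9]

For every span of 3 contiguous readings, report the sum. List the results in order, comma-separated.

Sliding a size-3 window across the 12 values:
[3, 2, 3] → sum 8
[2, 3, 10] → sum 15
[3, 10, 2] → sum 15
[10, 2, -3] → sum 9
[2, -3, 10] → sum 9
[-3, 10, 5] → sum 12
[10, 5, 8] → sum 23
[5, 8, -9] → sum 4
[8, -9, 7] → sum 6
[-9, 7, 9] → sum 7

8, 15, 15, 9, 9, 12, 23, 4, 6, 7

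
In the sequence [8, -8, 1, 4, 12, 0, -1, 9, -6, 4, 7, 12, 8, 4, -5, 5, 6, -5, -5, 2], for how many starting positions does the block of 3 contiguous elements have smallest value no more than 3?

15

(8, -8, 1) → min -8  ≤ 3 ✓
(-8, 1, 4) → min -8  ≤ 3 ✓
(1, 4, 12) → min 1  ≤ 3 ✓
(4, 12, 0) → min 0  ≤ 3 ✓
(12, 0, -1) → min -1  ≤ 3 ✓
(0, -1, 9) → min -1  ≤ 3 ✓
(-1, 9, -6) → min -6  ≤ 3 ✓
(9, -6, 4) → min -6  ≤ 3 ✓
(-6, 4, 7) → min -6  ≤ 3 ✓
(4, 7, 12) → min 4
(7, 12, 8) → min 7
(12, 8, 4) → min 4
(8, 4, -5) → min -5  ≤ 3 ✓
(4, -5, 5) → min -5  ≤ 3 ✓
(-5, 5, 6) → min -5  ≤ 3 ✓
(5, 6, -5) → min -5  ≤ 3 ✓
(6, -5, -5) → min -5  ≤ 3 ✓
(-5, -5, 2) → min -5  ≤ 3 ✓
15 windows satisfy the condition.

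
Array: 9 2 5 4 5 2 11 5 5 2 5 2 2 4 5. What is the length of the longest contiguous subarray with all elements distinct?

4

[9] len 1
[9, 2] len 2
[9, 2, 5] len 3
[9, 2, 5, 4] len 4
[4, 5] len 2
[4, 5, 2] len 3
[4, 5, 2, 11] len 4
[2, 11, 5] len 3
[5] len 1
[5, 2] len 2
[2, 5] len 2
[5, 2] len 2
[2] len 1
[2, 4] len 2
[2, 4, 5] len 3
Longest all-distinct length: 4.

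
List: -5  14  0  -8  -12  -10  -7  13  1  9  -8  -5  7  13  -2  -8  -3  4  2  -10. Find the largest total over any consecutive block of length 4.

16

[-5, 14, 0, -8] → sum 1
[14, 0, -8, -12] → sum -6
[0, -8, -12, -10] → sum -30
[-8, -12, -10, -7] → sum -37
[-12, -10, -7, 13] → sum -16
[-10, -7, 13, 1] → sum -3
[-7, 13, 1, 9] → sum 16
[13, 1, 9, -8] → sum 15
[1, 9, -8, -5] → sum -3
[9, -8, -5, 7] → sum 3
[-8, -5, 7, 13] → sum 7
[-5, 7, 13, -2] → sum 13
[7, 13, -2, -8] → sum 10
[13, -2, -8, -3] → sum 0
[-2, -8, -3, 4] → sum -9
[-8, -3, 4, 2] → sum -5
[-3, 4, 2, -10] → sum -7
Largest of these is 16.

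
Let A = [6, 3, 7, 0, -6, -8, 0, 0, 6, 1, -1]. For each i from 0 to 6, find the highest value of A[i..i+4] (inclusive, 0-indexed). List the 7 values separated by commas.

(6, 3, 7, 0, -6) → max 7
(3, 7, 0, -6, -8) → max 7
(7, 0, -6, -8, 0) → max 7
(0, -6, -8, 0, 0) → max 0
(-6, -8, 0, 0, 6) → max 6
(-8, 0, 0, 6, 1) → max 6
(0, 0, 6, 1, -1) → max 6

7, 7, 7, 0, 6, 6, 6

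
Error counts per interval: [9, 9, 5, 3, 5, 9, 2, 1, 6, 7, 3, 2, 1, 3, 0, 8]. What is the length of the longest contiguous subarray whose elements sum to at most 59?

14

Extend to the right; shrink from the left whenever the sum exceeds 59:
add 9: [9] sum 9, len 1
add 9: [9, 9] sum 18, len 2
add 5: [9, 9, 5] sum 23, len 3
add 3: [9, 9, 5, 3] sum 26, len 4
add 5: [9, 9, 5, 3, 5] sum 31, len 5
add 9: [9, 9, 5, 3, 5, 9] sum 40, len 6
add 2: [9, 9, 5, 3, 5, 9, 2] sum 42, len 7
add 1: [9, 9, 5, 3, 5, 9, 2, 1] sum 43, len 8
add 6: [9, 9, 5, 3, 5, 9, 2, 1, 6] sum 49, len 9
add 7: [9, 9, 5, 3, 5, 9, 2, 1, 6, 7] sum 56, len 10
add 3: [9, 9, 5, 3, 5, 9, 2, 1, 6, 7, 3] sum 59, len 11
add 2: [9, 5, 3, 5, 9, 2, 1, 6, 7, 3, 2] sum 52, len 11
add 1: [9, 5, 3, 5, 9, 2, 1, 6, 7, 3, 2, 1] sum 53, len 12
add 3: [9, 5, 3, 5, 9, 2, 1, 6, 7, 3, 2, 1, 3] sum 56, len 13
add 0: [9, 5, 3, 5, 9, 2, 1, 6, 7, 3, 2, 1, 3, 0] sum 56, len 14
add 8: [5, 3, 5, 9, 2, 1, 6, 7, 3, 2, 1, 3, 0, 8] sum 55, len 14
Longest length seen: 14.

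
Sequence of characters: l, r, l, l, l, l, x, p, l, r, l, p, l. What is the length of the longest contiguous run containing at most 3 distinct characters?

7

Extend right; when distinct count exceeds 3, shrink from the left:
add l: window [l] (1 distinct), len 1
add r: window [l, r] (2 distinct), len 2
add l: window [l, r, l] (2 distinct), len 3
add l: window [l, r, l, l] (2 distinct), len 4
add l: window [l, r, l, l, l] (2 distinct), len 5
add l: window [l, r, l, l, l, l] (2 distinct), len 6
add x: window [l, r, l, l, l, l, x] (3 distinct), len 7
add p: window [l, l, l, l, x, p] (3 distinct), len 6
add l: window [l, l, l, l, x, p, l] (3 distinct), len 7
add r: window [p, l, r] (3 distinct), len 3
add l: window [p, l, r, l] (3 distinct), len 4
add p: window [p, l, r, l, p] (3 distinct), len 5
add l: window [p, l, r, l, p, l] (3 distinct), len 6
Longest length with ≤3 distinct: 7.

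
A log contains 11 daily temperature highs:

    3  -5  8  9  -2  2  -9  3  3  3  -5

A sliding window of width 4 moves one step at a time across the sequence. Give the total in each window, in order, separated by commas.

15, 10, 17, 0, -6, -1, 0, 4

(3, -5, 8, 9) → sum 15
(-5, 8, 9, -2) → sum 10
(8, 9, -2, 2) → sum 17
(9, -2, 2, -9) → sum 0
(-2, 2, -9, 3) → sum -6
(2, -9, 3, 3) → sum -1
(-9, 3, 3, 3) → sum 0
(3, 3, 3, -5) → sum 4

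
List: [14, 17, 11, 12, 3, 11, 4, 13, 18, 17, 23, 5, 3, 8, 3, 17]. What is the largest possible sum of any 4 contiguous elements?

71

Each size-4 window and its sum:
(14, 17, 11, 12) → sum 54
(17, 11, 12, 3) → sum 43
(11, 12, 3, 11) → sum 37
(12, 3, 11, 4) → sum 30
(3, 11, 4, 13) → sum 31
(11, 4, 13, 18) → sum 46
(4, 13, 18, 17) → sum 52
(13, 18, 17, 23) → sum 71
(18, 17, 23, 5) → sum 63
(17, 23, 5, 3) → sum 48
(23, 5, 3, 8) → sum 39
(5, 3, 8, 3) → sum 19
(3, 8, 3, 17) → sum 31
Largest of these is 71.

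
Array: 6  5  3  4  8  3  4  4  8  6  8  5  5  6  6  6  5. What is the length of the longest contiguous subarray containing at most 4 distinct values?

11

Extend right; when distinct count exceeds 4, shrink from the left:
[6] 1 distinct, len 1
[6, 5] 2 distinct, len 2
[6, 5, 3] 3 distinct, len 3
[6, 5, 3, 4] 4 distinct, len 4
[5, 3, 4, 8] 4 distinct, len 4
[5, 3, 4, 8, 3] 4 distinct, len 5
[5, 3, 4, 8, 3, 4] 4 distinct, len 6
[5, 3, 4, 8, 3, 4, 4] 4 distinct, len 7
[5, 3, 4, 8, 3, 4, 4, 8] 4 distinct, len 8
[3, 4, 8, 3, 4, 4, 8, 6] 4 distinct, len 8
[3, 4, 8, 3, 4, 4, 8, 6, 8] 4 distinct, len 9
[4, 4, 8, 6, 8, 5] 4 distinct, len 6
[4, 4, 8, 6, 8, 5, 5] 4 distinct, len 7
[4, 4, 8, 6, 8, 5, 5, 6] 4 distinct, len 8
[4, 4, 8, 6, 8, 5, 5, 6, 6] 4 distinct, len 9
[4, 4, 8, 6, 8, 5, 5, 6, 6, 6] 4 distinct, len 10
[4, 4, 8, 6, 8, 5, 5, 6, 6, 6, 5] 4 distinct, len 11
Longest length with ≤4 distinct: 11.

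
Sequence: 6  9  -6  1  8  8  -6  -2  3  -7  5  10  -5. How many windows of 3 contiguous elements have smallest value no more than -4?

10

[6, 9, -6] → min -6  ≤ -4 ✓
[9, -6, 1] → min -6  ≤ -4 ✓
[-6, 1, 8] → min -6  ≤ -4 ✓
[1, 8, 8] → min 1
[8, 8, -6] → min -6  ≤ -4 ✓
[8, -6, -2] → min -6  ≤ -4 ✓
[-6, -2, 3] → min -6  ≤ -4 ✓
[-2, 3, -7] → min -7  ≤ -4 ✓
[3, -7, 5] → min -7  ≤ -4 ✓
[-7, 5, 10] → min -7  ≤ -4 ✓
[5, 10, -5] → min -5  ≤ -4 ✓
10 windows satisfy the condition.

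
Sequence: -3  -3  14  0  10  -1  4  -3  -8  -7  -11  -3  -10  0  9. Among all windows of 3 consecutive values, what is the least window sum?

-26

[-3, -3, 14] → sum 8
[-3, 14, 0] → sum 11
[14, 0, 10] → sum 24
[0, 10, -1] → sum 9
[10, -1, 4] → sum 13
[-1, 4, -3] → sum 0
[4, -3, -8] → sum -7
[-3, -8, -7] → sum -18
[-8, -7, -11] → sum -26
[-7, -11, -3] → sum -21
[-11, -3, -10] → sum -24
[-3, -10, 0] → sum -13
[-10, 0, 9] → sum -1
Least of these is -26.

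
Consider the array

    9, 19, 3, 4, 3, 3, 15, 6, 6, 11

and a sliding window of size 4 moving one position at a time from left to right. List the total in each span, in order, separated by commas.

Sliding a size-4 window across the 10 values:
(9, 19, 3, 4) → sum 35
(19, 3, 4, 3) → sum 29
(3, 4, 3, 3) → sum 13
(4, 3, 3, 15) → sum 25
(3, 3, 15, 6) → sum 27
(3, 15, 6, 6) → sum 30
(15, 6, 6, 11) → sum 38

35, 29, 13, 25, 27, 30, 38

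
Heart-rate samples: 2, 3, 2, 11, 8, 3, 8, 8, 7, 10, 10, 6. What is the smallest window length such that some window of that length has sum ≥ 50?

Extend right; whenever the sum reaches 50, record the length and shrink from the left:
add 2: running sum 2 < 50
add 3: running sum 5 < 50
add 2: running sum 7 < 50
add 11: running sum 18 < 50
add 8: running sum 26 < 50
add 3: running sum 29 < 50
add 8: running sum 37 < 50
add 8: running sum 45 < 50
add 7: shortest ending here [3, 2, 11, 8, 3, 8, 8, 7] sum 50, len 8
add 10: shortest ending here [11, 8, 3, 8, 8, 7, 10] sum 55, len 7
add 10: shortest ending here [8, 3, 8, 8, 7, 10, 10] sum 54, len 7
add 6: shortest ending here [3, 8, 8, 7, 10, 10, 6] sum 52, len 7
Shortest qualifying length: 7.

7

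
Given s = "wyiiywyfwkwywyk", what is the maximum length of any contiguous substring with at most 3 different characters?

7

Extend right; when distinct count exceeds 3, shrink from the left:
[w] 1 distinct, len 1
[w, y] 2 distinct, len 2
[w, y, i] 3 distinct, len 3
[w, y, i, i] 3 distinct, len 4
[w, y, i, i, y] 3 distinct, len 5
[w, y, i, i, y, w] 3 distinct, len 6
[w, y, i, i, y, w, y] 3 distinct, len 7
[y, w, y, f] 3 distinct, len 4
[y, w, y, f, w] 3 distinct, len 5
[f, w, k] 3 distinct, len 3
[f, w, k, w] 3 distinct, len 4
[w, k, w, y] 3 distinct, len 4
[w, k, w, y, w] 3 distinct, len 5
[w, k, w, y, w, y] 3 distinct, len 6
[w, k, w, y, w, y, k] 3 distinct, len 7
Longest length with ≤3 distinct: 7.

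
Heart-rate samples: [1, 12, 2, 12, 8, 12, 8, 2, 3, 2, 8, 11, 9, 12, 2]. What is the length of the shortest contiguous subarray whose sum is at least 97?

add 1: running sum 1 < 97
add 12: running sum 13 < 97
add 2: running sum 15 < 97
add 12: running sum 27 < 97
add 8: running sum 35 < 97
add 12: running sum 47 < 97
add 8: running sum 55 < 97
add 2: running sum 57 < 97
add 3: running sum 60 < 97
add 2: running sum 62 < 97
add 8: running sum 70 < 97
add 11: running sum 81 < 97
add 9: running sum 90 < 97
end 13: [12, 2, 12, 8, 12, 8, 2, 3, 2, 8, 11, 9, 12] sum 101, len 13
end 14: [12, 2, 12, 8, 12, 8, 2, 3, 2, 8, 11, 9, 12, 2] sum 103, len 14
Shortest qualifying length: 13.

13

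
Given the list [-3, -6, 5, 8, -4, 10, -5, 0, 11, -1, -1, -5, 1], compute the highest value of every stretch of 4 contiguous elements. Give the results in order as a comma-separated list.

[-3, -6, 5, 8] → max 8
[-6, 5, 8, -4] → max 8
[5, 8, -4, 10] → max 10
[8, -4, 10, -5] → max 10
[-4, 10, -5, 0] → max 10
[10, -5, 0, 11] → max 11
[-5, 0, 11, -1] → max 11
[0, 11, -1, -1] → max 11
[11, -1, -1, -5] → max 11
[-1, -1, -5, 1] → max 1

8, 8, 10, 10, 10, 11, 11, 11, 11, 1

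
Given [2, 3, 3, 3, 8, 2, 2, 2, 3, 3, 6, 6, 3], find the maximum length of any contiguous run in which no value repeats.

3

add 2: [2] len 1
add 3: [2, 3] len 2
add 3 (repeat 3, move left end past it): [3] len 1
add 3 (repeat 3, move left end past it): [3] len 1
add 8: [3, 8] len 2
add 2: [3, 8, 2] len 3
add 2 (repeat 2, move left end past it): [2] len 1
add 2 (repeat 2, move left end past it): [2] len 1
add 3: [2, 3] len 2
add 3 (repeat 3, move left end past it): [3] len 1
add 6: [3, 6] len 2
add 6 (repeat 6, move left end past it): [6] len 1
add 3: [6, 3] len 2
Longest all-distinct length: 3.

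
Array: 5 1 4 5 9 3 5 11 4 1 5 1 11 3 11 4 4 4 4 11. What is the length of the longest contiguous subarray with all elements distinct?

6

[5] len 1
[5, 1] len 2
[5, 1, 4] len 3
[1, 4, 5] len 3
[1, 4, 5, 9] len 4
[1, 4, 5, 9, 3] len 5
[9, 3, 5] len 3
[9, 3, 5, 11] len 4
[9, 3, 5, 11, 4] len 5
[9, 3, 5, 11, 4, 1] len 6
[11, 4, 1, 5] len 4
[5, 1] len 2
[5, 1, 11] len 3
[5, 1, 11, 3] len 4
[3, 11] len 2
[3, 11, 4] len 3
[4] len 1
[4] len 1
[4] len 1
[4, 11] len 2
Longest all-distinct length: 6.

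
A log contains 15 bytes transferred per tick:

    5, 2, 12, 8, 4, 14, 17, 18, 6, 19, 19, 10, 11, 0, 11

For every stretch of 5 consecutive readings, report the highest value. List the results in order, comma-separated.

12, 14, 17, 18, 18, 19, 19, 19, 19, 19, 19

[5, 2, 12, 8, 4] → max 12
[2, 12, 8, 4, 14] → max 14
[12, 8, 4, 14, 17] → max 17
[8, 4, 14, 17, 18] → max 18
[4, 14, 17, 18, 6] → max 18
[14, 17, 18, 6, 19] → max 19
[17, 18, 6, 19, 19] → max 19
[18, 6, 19, 19, 10] → max 19
[6, 19, 19, 10, 11] → max 19
[19, 19, 10, 11, 0] → max 19
[19, 10, 11, 0, 11] → max 19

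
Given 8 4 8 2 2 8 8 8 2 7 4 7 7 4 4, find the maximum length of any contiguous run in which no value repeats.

4

add 8: [8] len 1
add 4: [8, 4] len 2
add 8 (repeat 8, move left end past it): [4, 8] len 2
add 2: [4, 8, 2] len 3
add 2 (repeat 2, move left end past it): [2] len 1
add 8: [2, 8] len 2
add 8 (repeat 8, move left end past it): [8] len 1
add 8 (repeat 8, move left end past it): [8] len 1
add 2: [8, 2] len 2
add 7: [8, 2, 7] len 3
add 4: [8, 2, 7, 4] len 4
add 7 (repeat 7, move left end past it): [4, 7] len 2
add 7 (repeat 7, move left end past it): [7] len 1
add 4: [7, 4] len 2
add 4 (repeat 4, move left end past it): [4] len 1
Longest all-distinct length: 4.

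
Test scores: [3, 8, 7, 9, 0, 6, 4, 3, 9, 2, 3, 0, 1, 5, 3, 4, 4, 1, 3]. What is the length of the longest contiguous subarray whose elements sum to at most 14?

6

Extend to the right; shrink from the left whenever the sum exceeds 14:
add 3: [3] sum 3, len 1
add 8: [3, 8] sum 11, len 2
add 7: [7] sum 7, len 1
add 9: [9] sum 9, len 1
add 0: [9, 0] sum 9, len 2
add 6: [0, 6] sum 6, len 2
add 4: [0, 6, 4] sum 10, len 3
add 3: [0, 6, 4, 3] sum 13, len 4
add 9: [3, 9] sum 12, len 2
add 2: [3, 9, 2] sum 14, len 3
add 3: [9, 2, 3] sum 14, len 3
add 0: [9, 2, 3, 0] sum 14, len 4
add 1: [2, 3, 0, 1] sum 6, len 4
add 5: [2, 3, 0, 1, 5] sum 11, len 5
add 3: [2, 3, 0, 1, 5, 3] sum 14, len 6
add 4: [0, 1, 5, 3, 4] sum 13, len 5
add 4: [3, 4, 4] sum 11, len 3
add 1: [3, 4, 4, 1] sum 12, len 4
add 3: [4, 4, 1, 3] sum 12, len 4
Longest length seen: 6.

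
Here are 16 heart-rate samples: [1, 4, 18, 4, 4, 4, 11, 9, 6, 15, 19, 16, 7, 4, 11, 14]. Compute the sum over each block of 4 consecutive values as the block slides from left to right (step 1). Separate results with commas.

27, 30, 30, 23, 28, 30, 41, 49, 56, 57, 46, 38, 36

Sliding a size-4 window across the 16 values:
1 4 18 4 → sum 27
4 18 4 4 → sum 30
18 4 4 4 → sum 30
4 4 4 11 → sum 23
4 4 11 9 → sum 28
4 11 9 6 → sum 30
11 9 6 15 → sum 41
9 6 15 19 → sum 49
6 15 19 16 → sum 56
15 19 16 7 → sum 57
19 16 7 4 → sum 46
16 7 4 11 → sum 38
7 4 11 14 → sum 36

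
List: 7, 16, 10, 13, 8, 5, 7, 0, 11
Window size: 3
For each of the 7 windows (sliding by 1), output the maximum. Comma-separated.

16, 16, 13, 13, 8, 7, 11

Sliding a size-3 window across the 9 values:
(7, 16, 10) → max 16
(16, 10, 13) → max 16
(10, 13, 8) → max 13
(13, 8, 5) → max 13
(8, 5, 7) → max 8
(5, 7, 0) → max 7
(7, 0, 11) → max 11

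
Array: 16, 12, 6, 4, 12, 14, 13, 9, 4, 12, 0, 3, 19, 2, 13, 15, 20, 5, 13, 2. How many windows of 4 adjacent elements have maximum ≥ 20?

(16, 12, 6, 4) → max 16
(12, 6, 4, 12) → max 12
(6, 4, 12, 14) → max 14
(4, 12, 14, 13) → max 14
(12, 14, 13, 9) → max 14
(14, 13, 9, 4) → max 14
(13, 9, 4, 12) → max 13
(9, 4, 12, 0) → max 12
(4, 12, 0, 3) → max 12
(12, 0, 3, 19) → max 19
(0, 3, 19, 2) → max 19
(3, 19, 2, 13) → max 19
(19, 2, 13, 15) → max 19
(2, 13, 15, 20) → max 20  ≥ 20 ✓
(13, 15, 20, 5) → max 20  ≥ 20 ✓
(15, 20, 5, 13) → max 20  ≥ 20 ✓
(20, 5, 13, 2) → max 20  ≥ 20 ✓
4 windows satisfy the condition.

4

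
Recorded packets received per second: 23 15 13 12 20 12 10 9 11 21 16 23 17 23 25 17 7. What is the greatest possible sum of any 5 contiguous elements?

[23, 15, 13, 12, 20] → sum 83
[15, 13, 12, 20, 12] → sum 72
[13, 12, 20, 12, 10] → sum 67
[12, 20, 12, 10, 9] → sum 63
[20, 12, 10, 9, 11] → sum 62
[12, 10, 9, 11, 21] → sum 63
[10, 9, 11, 21, 16] → sum 67
[9, 11, 21, 16, 23] → sum 80
[11, 21, 16, 23, 17] → sum 88
[21, 16, 23, 17, 23] → sum 100
[16, 23, 17, 23, 25] → sum 104
[23, 17, 23, 25, 17] → sum 105
[17, 23, 25, 17, 7] → sum 89
Greatest of these is 105.

105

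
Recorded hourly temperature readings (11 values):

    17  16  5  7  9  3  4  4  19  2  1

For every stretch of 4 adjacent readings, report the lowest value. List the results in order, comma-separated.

(17, 16, 5, 7) → min 5
(16, 5, 7, 9) → min 5
(5, 7, 9, 3) → min 3
(7, 9, 3, 4) → min 3
(9, 3, 4, 4) → min 3
(3, 4, 4, 19) → min 3
(4, 4, 19, 2) → min 2
(4, 19, 2, 1) → min 1

5, 5, 3, 3, 3, 3, 2, 1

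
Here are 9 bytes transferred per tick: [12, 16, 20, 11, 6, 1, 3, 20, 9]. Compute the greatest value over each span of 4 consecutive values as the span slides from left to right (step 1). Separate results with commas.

20, 20, 20, 11, 20, 20

12 16 20 11 → max 20
16 20 11 6 → max 20
20 11 6 1 → max 20
11 6 1 3 → max 11
6 1 3 20 → max 20
1 3 20 9 → max 20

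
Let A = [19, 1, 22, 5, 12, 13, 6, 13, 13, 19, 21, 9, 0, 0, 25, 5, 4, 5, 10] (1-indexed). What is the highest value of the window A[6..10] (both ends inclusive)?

Elements at indices 6..10: 13, 6, 13, 13, 19
max(13, 6, 13, 13, 19) = 19

19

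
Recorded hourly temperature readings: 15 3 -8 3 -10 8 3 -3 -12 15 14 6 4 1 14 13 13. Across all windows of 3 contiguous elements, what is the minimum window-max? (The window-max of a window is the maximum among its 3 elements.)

3

Each size-3 window and its max:
(15, 3, -8) → max 15
(3, -8, 3) → max 3
(-8, 3, -10) → max 3
(3, -10, 8) → max 8
(-10, 8, 3) → max 8
(8, 3, -3) → max 8
(3, -3, -12) → max 3
(-3, -12, 15) → max 15
(-12, 15, 14) → max 15
(15, 14, 6) → max 15
(14, 6, 4) → max 14
(6, 4, 1) → max 6
(4, 1, 14) → max 14
(1, 14, 13) → max 14
(14, 13, 13) → max 14
Minimum of these is 3.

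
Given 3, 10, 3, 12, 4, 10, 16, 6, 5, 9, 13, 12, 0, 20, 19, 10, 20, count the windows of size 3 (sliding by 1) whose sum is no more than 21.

3

[3, 10, 3] → sum 16  ≤ 21 ✓
[10, 3, 12] → sum 25
[3, 12, 4] → sum 19  ≤ 21 ✓
[12, 4, 10] → sum 26
[4, 10, 16] → sum 30
[10, 16, 6] → sum 32
[16, 6, 5] → sum 27
[6, 5, 9] → sum 20  ≤ 21 ✓
[5, 9, 13] → sum 27
[9, 13, 12] → sum 34
[13, 12, 0] → sum 25
[12, 0, 20] → sum 32
[0, 20, 19] → sum 39
[20, 19, 10] → sum 49
[19, 10, 20] → sum 49
3 windows satisfy the condition.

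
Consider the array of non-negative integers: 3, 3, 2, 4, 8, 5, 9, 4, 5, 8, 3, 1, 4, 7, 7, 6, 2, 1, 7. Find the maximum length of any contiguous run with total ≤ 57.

add 3: [3] sum 3, len 1
add 3: [3, 3] sum 6, len 2
add 2: [3, 3, 2] sum 8, len 3
add 4: [3, 3, 2, 4] sum 12, len 4
add 8: [3, 3, 2, 4, 8] sum 20, len 5
add 5: [3, 3, 2, 4, 8, 5] sum 25, len 6
add 9: [3, 3, 2, 4, 8, 5, 9] sum 34, len 7
add 4: [3, 3, 2, 4, 8, 5, 9, 4] sum 38, len 8
add 5: [3, 3, 2, 4, 8, 5, 9, 4, 5] sum 43, len 9
add 8: [3, 3, 2, 4, 8, 5, 9, 4, 5, 8] sum 51, len 10
add 3: [3, 3, 2, 4, 8, 5, 9, 4, 5, 8, 3] sum 54, len 11
add 1: [3, 3, 2, 4, 8, 5, 9, 4, 5, 8, 3, 1] sum 55, len 12
add 4: [3, 2, 4, 8, 5, 9, 4, 5, 8, 3, 1, 4] sum 56, len 12
add 7: [8, 5, 9, 4, 5, 8, 3, 1, 4, 7] sum 54, len 10
add 7: [5, 9, 4, 5, 8, 3, 1, 4, 7, 7] sum 53, len 10
add 6: [9, 4, 5, 8, 3, 1, 4, 7, 7, 6] sum 54, len 10
add 2: [9, 4, 5, 8, 3, 1, 4, 7, 7, 6, 2] sum 56, len 11
add 1: [9, 4, 5, 8, 3, 1, 4, 7, 7, 6, 2, 1] sum 57, len 12
add 7: [4, 5, 8, 3, 1, 4, 7, 7, 6, 2, 1, 7] sum 55, len 12
Longest length seen: 12.

12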